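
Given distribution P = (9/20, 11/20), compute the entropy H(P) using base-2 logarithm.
0.9928 bits

Shannon entropy is H(X) = -Σ p(x) log p(x).

For P = (9/20, 11/20):
H = -9/20 × log_2(9/20) -11/20 × log_2(11/20)
H = 0.9928 bits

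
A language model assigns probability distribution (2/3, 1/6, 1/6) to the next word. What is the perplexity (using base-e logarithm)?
2.3811

Perplexity is e^H (or exp(H) for natural log).

First, H = -Σ p log p = 0.8676 nats
Perplexity = e^0.8676 = 2.3811

Interpretation: The model's uncertainty is equivalent to choosing uniformly among 2.4 options.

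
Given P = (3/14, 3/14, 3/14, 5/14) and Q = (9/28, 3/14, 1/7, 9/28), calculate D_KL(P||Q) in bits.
0.0543 bits

KL divergence: D_KL(P||Q) = Σ p(x) log(p(x)/q(x))

Computing term by term:
  x=0: 3/14 × log_2[(3/14)/(9/28)] = 3/14 × -0.5850 = -0.1253
  x=1: 3/14 × log_2[(3/14)/(3/14)] = 3/14 × 0.0000 = 0.0000
  x=2: 3/14 × log_2[(3/14)/(1/7)] = 3/14 × 0.5850 = 0.1253
  x=3: 5/14 × log_2[(5/14)/(9/28)] = 5/14 × 0.1520 = 0.0543

D_KL(P||Q) = 0.0543 bits

Note: KL divergence is always non-negative and equals 0 iff P = Q.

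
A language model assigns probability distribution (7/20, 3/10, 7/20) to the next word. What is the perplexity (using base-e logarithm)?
2.9924

Perplexity is e^H (or exp(H) for natural log).

First, H = -Σ p log p = 1.0961 nats
Perplexity = e^1.0961 = 2.9924

Interpretation: The model's uncertainty is equivalent to choosing uniformly among 3.0 options.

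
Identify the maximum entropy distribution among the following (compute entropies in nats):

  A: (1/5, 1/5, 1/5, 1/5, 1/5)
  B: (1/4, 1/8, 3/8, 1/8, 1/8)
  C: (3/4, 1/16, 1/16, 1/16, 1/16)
A

For a discrete distribution over n outcomes, entropy is maximized by the uniform distribution.

Computing entropies:
H(A) = 1.6094 nats
H(B) = 1.4942 nats
H(C) = 0.9089 nats

The uniform distribution (where all probabilities equal 1/5) achieves the maximum entropy of log_e(5) = 1.6094 nats.

Distribution A has the highest entropy.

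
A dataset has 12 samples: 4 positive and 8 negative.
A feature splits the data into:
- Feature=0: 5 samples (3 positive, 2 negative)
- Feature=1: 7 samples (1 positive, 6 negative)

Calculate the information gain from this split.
0.1686 bits

Information Gain = H(Y) - H(Y|Feature)

Before split:
P(positive) = 4/12 = 0.3333
H(Y) = 0.9183 bits

After split:
Feature=0: H = 0.9710 bits (weight = 5/12)
Feature=1: H = 0.5917 bits (weight = 7/12)
H(Y|Feature) = (5/12)×0.9710 + (7/12)×0.5917 = 0.7497 bits

Information Gain = 0.9183 - 0.7497 = 0.1686 bits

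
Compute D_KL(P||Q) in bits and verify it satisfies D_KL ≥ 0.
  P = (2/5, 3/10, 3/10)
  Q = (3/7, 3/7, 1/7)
0.1269 bits

KL divergence satisfies the Gibbs inequality: D_KL(P||Q) ≥ 0 for all distributions P, Q.

D_KL(P||Q) = Σ p(x) log(p(x)/q(x))
Term by term:
  x=0: 2/5 × log_2[(2/5)/(3/7)] = -0.0398
  x=1: 3/10 × log_2[(3/10)/(3/7)] = -0.1544
  x=2: 3/10 × log_2[(3/10)/(1/7)] = 0.3211
D_KL(P||Q) = 0.1269 bits

D_KL(P||Q) = 0.1269 ≥ 0 ✓

This non-negativity is a fundamental property: relative entropy cannot be negative because it measures how different Q is from P.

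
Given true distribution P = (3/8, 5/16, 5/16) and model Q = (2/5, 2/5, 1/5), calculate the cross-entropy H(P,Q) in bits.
1.6344 bits

Cross-entropy: H(P,Q) = -Σ p(x) log q(x)

Alternatively: H(P,Q) = H(P) + D_KL(P||Q)
H(P) = 1.5794 bits
D_KL(P||Q) = 0.0550 bits

H(P,Q) = 1.5794 + 0.0550 = 1.6344 bits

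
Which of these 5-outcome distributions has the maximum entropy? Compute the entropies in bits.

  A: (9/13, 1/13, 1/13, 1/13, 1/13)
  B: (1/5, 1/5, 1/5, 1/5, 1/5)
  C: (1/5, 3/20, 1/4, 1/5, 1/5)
B

For a discrete distribution over n outcomes, entropy is maximized by the uniform distribution.

Computing entropies:
H(A) = 1.5059 bits
H(B) = 2.3219 bits
H(C) = 2.3037 bits

The uniform distribution (where all probabilities equal 1/5) achieves the maximum entropy of log_2(5) = 2.3219 bits.

Distribution B has the highest entropy.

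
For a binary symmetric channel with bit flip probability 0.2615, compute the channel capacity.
0.1710 bits

For a binary symmetric channel (BSC) with error probability p:
Capacity C = 1 - H(p) bits per symbol

where H(p) = -p log₂(p) - (1-p) log₂(1-p) is the binary entropy function.

H(0.2615) = 0.8290 bits
C = 1 - 0.8290 = 0.1710 bits per symbol

This means we can reliably transmit up to 0.1710 bits of information per channel use.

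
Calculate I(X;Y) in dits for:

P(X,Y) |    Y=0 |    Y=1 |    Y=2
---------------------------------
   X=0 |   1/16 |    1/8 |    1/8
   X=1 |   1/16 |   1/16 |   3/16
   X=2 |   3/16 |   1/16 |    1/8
0.0286 dits

Mutual information: I(X;Y) = H(X) + H(Y) - H(X,Y)

Marginals:
P(X) = (5/16, 5/16, 3/8), H(X) = 0.4755 dits
P(Y) = (5/16, 1/4, 7/16), H(Y) = 0.4654 dits

Joint entropy: H(X,Y) = 0.9123 dits

I(X;Y) = 0.4755 + 0.4654 - 0.9123 = 0.0286 dits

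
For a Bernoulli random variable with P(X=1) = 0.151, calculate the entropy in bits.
0.6123 bits

The binary entropy function is:
H(p) = -p log(p) - (1-p) log(1-p)

H(0.151) = -0.151 × log_2(0.151) - 0.849 × log_2(0.849)
H(0.151) = 0.6123 bits

Note: Binary entropy is maximized at p=0.5 (H=1 bit) and minimized at p=0 or p=1 (H=0).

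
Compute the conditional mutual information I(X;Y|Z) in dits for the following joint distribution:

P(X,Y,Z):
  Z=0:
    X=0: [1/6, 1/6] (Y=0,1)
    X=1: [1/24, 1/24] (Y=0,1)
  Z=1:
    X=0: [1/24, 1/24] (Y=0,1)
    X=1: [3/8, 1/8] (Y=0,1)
0.0044 dits

Conditional mutual information: I(X;Y|Z) = H(X|Z) + H(Y|Z) - H(X,Y|Z)

H(Z) = 0.2950
H(X,Z) = 0.4894 → H(X|Z) = 0.1944
H(Y,Z) = 0.5720 → H(Y|Z) = 0.2770
H(X,Y,Z) = 0.7620 → H(X,Y|Z) = 0.4671

I(X;Y|Z) = 0.1944 + 0.2770 - 0.4671 = 0.0044 dits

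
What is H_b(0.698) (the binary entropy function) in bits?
0.8837 bits

The binary entropy function is:
H(p) = -p log(p) - (1-p) log(1-p)

H(0.698) = -0.698 × log_2(0.698) - 0.302 × log_2(0.302)
H(0.698) = 0.8837 bits

Note: Binary entropy is maximized at p=0.5 (H=1 bit) and minimized at p=0 or p=1 (H=0).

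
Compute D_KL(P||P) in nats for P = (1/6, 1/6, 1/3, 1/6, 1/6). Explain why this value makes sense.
0.0000 nats

KL divergence satisfies the Gibbs inequality: D_KL(P||Q) ≥ 0 for all distributions P, Q.

D_KL(P||Q) = Σ p(x) log(p(x)/q(x))
Each term is p(x) × log_e(p(x)/p(x)) = p(x) × log_e(1) = 0, so the sum is 0.
D_KL(P||Q) = 0.0000 nats

When P = Q, the KL divergence is exactly 0, as there is no 'divergence' between identical distributions.

This non-negativity is a fundamental property: relative entropy cannot be negative because it measures how different Q is from P.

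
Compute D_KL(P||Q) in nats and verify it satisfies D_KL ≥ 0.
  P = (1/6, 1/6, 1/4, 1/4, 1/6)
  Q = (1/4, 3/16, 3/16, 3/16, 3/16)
0.0370 nats

KL divergence satisfies the Gibbs inequality: D_KL(P||Q) ≥ 0 for all distributions P, Q.

D_KL(P||Q) = Σ p(x) log(p(x)/q(x))
Term by term:
  x=0: 1/6 × log_e[(1/6)/(1/4)] = -0.0676
  x=1: 1/6 × log_e[(1/6)/(3/16)] = -0.0196
  x=2: 1/4 × log_e[(1/4)/(3/16)] = 0.0719
  x=3: 1/4 × log_e[(1/4)/(3/16)] = 0.0719
  x=4: 1/6 × log_e[(1/6)/(3/16)] = -0.0196
D_KL(P||Q) = 0.0370 nats

D_KL(P||Q) = 0.0370 ≥ 0 ✓

This non-negativity is a fundamental property: relative entropy cannot be negative because it measures how different Q is from P.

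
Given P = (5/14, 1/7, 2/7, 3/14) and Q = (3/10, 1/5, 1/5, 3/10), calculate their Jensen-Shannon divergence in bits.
0.0159 bits

Jensen-Shannon divergence is:
JSD(P||Q) = 0.5 × D_KL(P||M) + 0.5 × D_KL(Q||M)
where M = 0.5 × (P + Q) is the mixture distribution.

M = 0.5 × (5/14, 1/7, 2/7, 3/14) + 0.5 × (3/10, 1/5, 1/5, 3/10) = (0.328571, 6/35, 0.242857, 9/35)

D_KL(P||M) = 0.0160 bits
D_KL(Q||M) = 0.0158 bits

JSD(P||Q) = 0.5 × 0.0160 + 0.5 × 0.0158 = 0.0159 bits

Unlike KL divergence, JSD is symmetric and bounded: 0 ≤ JSD ≤ log(2).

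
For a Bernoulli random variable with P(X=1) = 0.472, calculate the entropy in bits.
0.9977 bits

The binary entropy function is:
H(p) = -p log(p) - (1-p) log(1-p)

H(0.472) = -0.472 × log_2(0.472) - 0.528 × log_2(0.528)
H(0.472) = 0.9977 bits

Note: Binary entropy is maximized at p=0.5 (H=1 bit) and minimized at p=0 or p=1 (H=0).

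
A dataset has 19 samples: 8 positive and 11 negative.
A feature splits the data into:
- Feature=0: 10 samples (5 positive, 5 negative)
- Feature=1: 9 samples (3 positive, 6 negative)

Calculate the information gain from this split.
0.0206 bits

Information Gain = H(Y) - H(Y|Feature)

Before split:
P(positive) = 8/19 = 0.4211
H(Y) = 0.9819 bits

After split:
Feature=0: H = 1.0000 bits (weight = 10/19)
Feature=1: H = 0.9183 bits (weight = 9/19)
H(Y|Feature) = (10/19)×1.0000 + (9/19)×0.9183 = 0.9613 bits

Information Gain = 0.9819 - 0.9613 = 0.0206 bits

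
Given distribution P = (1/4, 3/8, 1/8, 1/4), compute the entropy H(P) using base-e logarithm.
1.3209 nats

Shannon entropy is H(X) = -Σ p(x) log p(x).

For P = (1/4, 3/8, 1/8, 1/4):
H = -1/4 × log_e(1/4) -3/8 × log_e(3/8) -1/8 × log_e(1/8) -1/4 × log_e(1/4)
H = 1.3209 nats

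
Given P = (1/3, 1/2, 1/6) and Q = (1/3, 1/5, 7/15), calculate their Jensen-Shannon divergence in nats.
0.0702 nats

Jensen-Shannon divergence is:
JSD(P||Q) = 0.5 × D_KL(P||M) + 0.5 × D_KL(Q||M)
where M = 0.5 × (P + Q) is the mixture distribution.

M = 0.5 × (1/3, 1/2, 1/6) + 0.5 × (1/3, 1/5, 7/15) = (1/3, 7/20, 0.316667)

D_KL(P||M) = 0.0714 nats
D_KL(Q||M) = 0.0690 nats

JSD(P||Q) = 0.5 × 0.0714 + 0.5 × 0.0690 = 0.0702 nats

Unlike KL divergence, JSD is symmetric and bounded: 0 ≤ JSD ≤ log(2).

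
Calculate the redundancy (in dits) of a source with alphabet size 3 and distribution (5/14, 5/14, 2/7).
0.0023 dits

Redundancy measures how far a source is from maximum entropy:
R = H_max - H(X)

Maximum entropy for 3 symbols: H_max = log_10(3) = 0.4771 dits
Actual entropy: H(X) = 0.4748 dits
Redundancy: R = 0.4771 - 0.4748 = 0.0023 dits

This redundancy represents potential for compression: the source could be compressed by 0.0023 dits per symbol.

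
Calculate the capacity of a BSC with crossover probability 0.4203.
0.0184 bits

For a binary symmetric channel (BSC) with error probability p:
Capacity C = 1 - H(p) bits per symbol

where H(p) = -p log₂(p) - (1-p) log₂(1-p) is the binary entropy function.

H(0.4203) = 0.9816 bits
C = 1 - 0.9816 = 0.0184 bits per symbol

This means we can reliably transmit up to 0.0184 bits of information per channel use.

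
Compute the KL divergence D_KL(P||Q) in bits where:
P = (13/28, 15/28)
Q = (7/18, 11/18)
0.0169 bits

KL divergence: D_KL(P||Q) = Σ p(x) log(p(x)/q(x))

Computing term by term:
  x=0: 13/28 × log_2[(13/28)/(7/18)] = 13/28 × 0.2557 = 0.1187
  x=1: 15/28 × log_2[(15/28)/(11/18)] = 15/28 × -0.1900 = -0.1018

D_KL(P||Q) = 0.0169 bits

Note: KL divergence is always non-negative and equals 0 iff P = Q.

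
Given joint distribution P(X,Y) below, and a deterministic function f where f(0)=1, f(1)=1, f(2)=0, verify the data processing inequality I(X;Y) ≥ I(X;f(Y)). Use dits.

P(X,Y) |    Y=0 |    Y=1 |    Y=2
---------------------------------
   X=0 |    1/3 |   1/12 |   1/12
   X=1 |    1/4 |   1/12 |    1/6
I(X;Y) = 0.0087, I(X;f(Y)) = 0.0082, inequality holds: 0.0087 ≥ 0.0082

Data Processing Inequality: For any Markov chain X → Y → Z, we have I(X;Y) ≥ I(X;Z).

Here Z = f(Y) is a deterministic function of Y, forming X → Y → Z.

Original I(X;Y) = 0.0087 dits

After applying f:
P(X,Z) where Z=f(Y):
- P(X,Z=0) = P(X,Y=2)
- P(X,Z=1) = P(X,Y=0) + P(X,Y=1)

I(X;Z) = I(X;f(Y)) = 0.0082 dits

Verification: 0.0087 ≥ 0.0082 ✓

Information cannot be created by processing; the function f can only lose information about X.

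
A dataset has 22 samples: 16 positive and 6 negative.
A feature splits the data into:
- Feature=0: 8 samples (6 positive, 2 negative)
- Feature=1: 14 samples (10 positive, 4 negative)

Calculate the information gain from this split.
0.0011 bits

Information Gain = H(Y) - H(Y|Feature)

Before split:
P(positive) = 16/22 = 0.7273
H(Y) = 0.8454 bits

After split:
Feature=0: H = 0.8113 bits (weight = 8/22)
Feature=1: H = 0.8631 bits (weight = 14/22)
H(Y|Feature) = (8/22)×0.8113 + (14/22)×0.8631 = 0.8443 bits

Information Gain = 0.8454 - 0.8443 = 0.0011 bits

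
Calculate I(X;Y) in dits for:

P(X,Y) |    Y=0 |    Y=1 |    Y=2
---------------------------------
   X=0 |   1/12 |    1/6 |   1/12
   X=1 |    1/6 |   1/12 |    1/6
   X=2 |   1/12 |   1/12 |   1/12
0.0164 dits

Mutual information: I(X;Y) = H(X) + H(Y) - H(X,Y)

Marginals:
P(X) = (1/3, 5/12, 1/4), H(X) = 0.4680 dits
P(Y) = (1/3, 1/3, 1/3), H(Y) = 0.4771 dits

Joint entropy: H(X,Y) = 0.9287 dits

I(X;Y) = 0.4680 + 0.4771 - 0.9287 = 0.0164 dits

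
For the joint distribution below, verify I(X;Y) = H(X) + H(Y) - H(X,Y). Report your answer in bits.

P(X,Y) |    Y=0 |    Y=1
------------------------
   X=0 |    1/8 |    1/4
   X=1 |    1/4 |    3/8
I(X;Y) = 0.0032 bits

Mutual information has multiple equivalent forms:
- I(X;Y) = H(X) - H(X|Y)
- I(X;Y) = H(Y) - H(Y|X)
- I(X;Y) = H(X) + H(Y) - H(X,Y)

Computing all quantities:
H(X) = 0.9544, H(Y) = 0.9544, H(X,Y) = 1.9056
H(X|Y) = 0.9512, H(Y|X) = 0.9512

Verification:
H(X) - H(X|Y) = 0.9544 - 0.9512 = 0.0032
H(Y) - H(Y|X) = 0.9544 - 0.9512 = 0.0032
H(X) + H(Y) - H(X,Y) = 0.9544 + 0.9544 - 1.9056 = 0.0032

All forms give I(X;Y) = 0.0032 bits. ✓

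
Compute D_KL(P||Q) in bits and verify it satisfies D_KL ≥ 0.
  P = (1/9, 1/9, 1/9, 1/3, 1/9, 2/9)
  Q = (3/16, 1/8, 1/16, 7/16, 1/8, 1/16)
0.2465 bits

KL divergence satisfies the Gibbs inequality: D_KL(P||Q) ≥ 0 for all distributions P, Q.

D_KL(P||Q) = Σ p(x) log(p(x)/q(x))
Term by term:
  x=0: 1/9 × log_2[(1/9)/(3/16)] = -0.0839
  x=1: 1/9 × log_2[(1/9)/(1/8)] = -0.0189
  x=2: 1/9 × log_2[(1/9)/(1/16)] = 0.0922
  x=3: 1/3 × log_2[(1/3)/(7/16)] = -0.1308
  x=4: 1/9 × log_2[(1/9)/(1/8)] = -0.0189
  x=5: 2/9 × log_2[(2/9)/(1/16)] = 0.4067
D_KL(P||Q) = 0.2465 bits

D_KL(P||Q) = 0.2465 ≥ 0 ✓

This non-negativity is a fundamental property: relative entropy cannot be negative because it measures how different Q is from P.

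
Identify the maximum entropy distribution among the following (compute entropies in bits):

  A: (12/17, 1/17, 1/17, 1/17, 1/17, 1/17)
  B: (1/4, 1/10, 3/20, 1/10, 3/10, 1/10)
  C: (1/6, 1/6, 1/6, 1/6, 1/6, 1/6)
C

For a discrete distribution over n outcomes, entropy is maximized by the uniform distribution.

Computing entropies:
H(A) = 1.5569 bits
H(B) = 2.4282 bits
H(C) = 2.5850 bits

The uniform distribution (where all probabilities equal 1/6) achieves the maximum entropy of log_2(6) = 2.5850 bits.

Distribution C has the highest entropy.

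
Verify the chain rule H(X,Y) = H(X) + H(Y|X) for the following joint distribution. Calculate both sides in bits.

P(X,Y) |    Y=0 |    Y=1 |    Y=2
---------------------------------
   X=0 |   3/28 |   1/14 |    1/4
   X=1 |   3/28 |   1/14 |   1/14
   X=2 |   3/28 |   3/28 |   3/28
H(X,Y) = 3.0421, H(X) = 1.5502, H(Y|X) = 1.4919 (all in bits)

Chain rule: H(X,Y) = H(X) + H(Y|X)

Left side — joint entropy directly:
H(X,Y) = -Σ p(x,y) log p(x,y) = 3.0421 bits

Right side — compute H(Y|X) from the conditional distributions:
P(X) = (3/7, 1/4, 9/28), so H(X) = 1.5502 bits
H(Y|X) = Σ_x P(X=x) · H(Y|X=x):
  P(Y|X=0) = (1/4, 1/6, 7/12), H(Y|X=0) = 1.3844, weight P(X=0) = 3/7
  P(Y|X=1) = (3/7, 2/7, 2/7), H(Y|X=1) = 1.5567, weight P(X=1) = 1/4
  P(Y|X=2) = (1/3, 1/3, 1/3), H(Y|X=2) = 1.5850, weight P(X=2) = 9/28
H(Y|X) = 1.4919 bits

H(X) + H(Y|X) = 1.5502 + 1.4919 = 3.0421 bits

Both sides equal 3.0421 bits. ✓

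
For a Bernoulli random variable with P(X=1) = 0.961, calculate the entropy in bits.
0.2377 bits

The binary entropy function is:
H(p) = -p log(p) - (1-p) log(1-p)

H(0.961) = -0.961 × log_2(0.961) - 0.039 × log_2(0.039)
H(0.961) = 0.2377 bits

Note: Binary entropy is maximized at p=0.5 (H=1 bit) and minimized at p=0 or p=1 (H=0).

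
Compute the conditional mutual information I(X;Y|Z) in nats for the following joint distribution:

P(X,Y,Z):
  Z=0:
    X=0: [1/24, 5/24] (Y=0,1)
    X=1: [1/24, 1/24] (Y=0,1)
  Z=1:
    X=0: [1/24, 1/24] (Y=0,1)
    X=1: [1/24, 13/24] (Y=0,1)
0.0604 nats

Conditional mutual information: I(X;Y|Z) = H(X|Z) + H(Y|Z) - H(X,Y|Z)

H(Z) = 0.6365
H(X,Z) = 1.0751 → H(X|Z) = 0.4386
H(Y,Z) = 1.0751 → H(Y|Z) = 0.4386
H(X,Y,Z) = 1.4534 → H(X,Y|Z) = 0.8169

I(X;Y|Z) = 0.4386 + 0.4386 - 0.8169 = 0.0604 nats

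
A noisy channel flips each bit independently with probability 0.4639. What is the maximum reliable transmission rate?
0.0038 bits

For a binary symmetric channel (BSC) with error probability p:
Capacity C = 1 - H(p) bits per symbol

where H(p) = -p log₂(p) - (1-p) log₂(1-p) is the binary entropy function.

H(0.4639) = 0.9962 bits
C = 1 - 0.9962 = 0.0038 bits per symbol

This means we can reliably transmit up to 0.0038 bits of information per channel use.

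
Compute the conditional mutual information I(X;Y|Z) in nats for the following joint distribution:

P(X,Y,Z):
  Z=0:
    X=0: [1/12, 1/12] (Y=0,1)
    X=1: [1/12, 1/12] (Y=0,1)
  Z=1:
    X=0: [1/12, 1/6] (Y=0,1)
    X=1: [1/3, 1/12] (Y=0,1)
0.0734 nats

Conditional mutual information: I(X;Y|Z) = H(X|Z) + H(Y|Z) - H(X,Y|Z)

H(Z) = 0.6365
H(X,Z) = 1.3086 → H(X|Z) = 0.6721
H(Y,Z) = 1.3086 → H(Y|Z) = 0.6721
H(X,Y,Z) = 1.9073 → H(X,Y|Z) = 1.2708

I(X;Y|Z) = 0.6721 + 0.6721 - 1.2708 = 0.0734 nats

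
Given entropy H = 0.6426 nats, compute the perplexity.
1.9014

Perplexity is e^H (or exp(H) for natural log).

H = 0.6426 nats
Perplexity = e^0.6426 = 1.9014

Interpretation: The model's uncertainty is equivalent to choosing uniformly among 1.9 options.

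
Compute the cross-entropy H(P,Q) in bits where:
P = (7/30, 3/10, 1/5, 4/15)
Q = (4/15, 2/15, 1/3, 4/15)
2.1425 bits

Cross-entropy: H(P,Q) = -Σ p(x) log q(x)

Alternatively: H(P,Q) = H(P) + D_KL(P||Q)
H(P) = 1.9839 bits
D_KL(P||Q) = 0.1586 bits

H(P,Q) = 1.9839 + 0.1586 = 2.1425 bits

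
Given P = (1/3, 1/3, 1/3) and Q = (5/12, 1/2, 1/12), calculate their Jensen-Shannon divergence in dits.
0.0221 dits

Jensen-Shannon divergence is:
JSD(P||Q) = 0.5 × D_KL(P||M) + 0.5 × D_KL(Q||M)
where M = 0.5 × (P + Q) is the mixture distribution.

M = 0.5 × (1/3, 1/3, 1/3) + 0.5 × (5/12, 1/2, 1/12) = (3/8, 5/12, 5/24)

D_KL(P||M) = 0.0187 dits
D_KL(Q||M) = 0.0255 dits

JSD(P||Q) = 0.5 × 0.0187 + 0.5 × 0.0255 = 0.0221 dits

Unlike KL divergence, JSD is symmetric and bounded: 0 ≤ JSD ≤ log(2).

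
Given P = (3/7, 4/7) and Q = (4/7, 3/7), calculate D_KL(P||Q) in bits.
0.0593 bits

KL divergence: D_KL(P||Q) = Σ p(x) log(p(x)/q(x))

Computing term by term:
  x=0: 3/7 × log_2[(3/7)/(4/7)] = 3/7 × -0.4150 = -0.1779
  x=1: 4/7 × log_2[(4/7)/(3/7)] = 4/7 × 0.4150 = 0.2372

D_KL(P||Q) = 0.0593 bits

Note: KL divergence is always non-negative and equals 0 iff P = Q.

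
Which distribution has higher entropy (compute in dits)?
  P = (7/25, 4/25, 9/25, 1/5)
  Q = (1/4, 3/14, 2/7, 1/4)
Q

Computing entropies in dits:
H(P) = 0.5817
H(Q) = 0.5998

Distribution Q has higher entropy.

Intuition: The distribution closer to uniform (more spread out) has higher entropy.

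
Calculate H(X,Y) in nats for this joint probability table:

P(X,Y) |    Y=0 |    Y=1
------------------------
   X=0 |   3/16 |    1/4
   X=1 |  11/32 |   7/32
1.3600 nats

Joint entropy is H(X,Y) = -Σ_{x,y} p(x,y) log p(x,y).

Summing over all non-zero entries:
H(X,Y) = -[3/16·log_e(3/16) + 1/4·log_e(1/4) + 11/32·log_e(11/32) + 7/32·log_e(7/32)]
H(X,Y) = 1.3600 nats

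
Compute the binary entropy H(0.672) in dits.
0.2748 dits

The binary entropy function is:
H(p) = -p log(p) - (1-p) log(1-p)

H(0.672) = -0.672 × log_10(0.672) - 0.328 × log_10(0.328)
H(0.672) = 0.2748 dits

Note: Binary entropy is maximized at p=0.5 (H=1 bit) and minimized at p=0 or p=1 (H=0).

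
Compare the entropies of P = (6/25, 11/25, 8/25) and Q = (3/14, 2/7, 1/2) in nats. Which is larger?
P

Computing entropies in nats:
H(P) = 1.0684
H(Q) = 1.0346

Distribution P has higher entropy.

Intuition: The distribution closer to uniform (more spread out) has higher entropy.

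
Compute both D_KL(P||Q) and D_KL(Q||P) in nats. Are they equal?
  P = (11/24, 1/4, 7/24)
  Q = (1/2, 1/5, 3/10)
D_KL(P||Q) = 0.0077, D_KL(Q||P) = 0.0073

KL divergence is not symmetric: D_KL(P||Q) ≠ D_KL(Q||P) in general.

D_KL(P||Q) = 0.0077 nats
D_KL(Q||P) = 0.0073 nats

No, they are not equal!

This asymmetry is why KL divergence is not a true distance metric.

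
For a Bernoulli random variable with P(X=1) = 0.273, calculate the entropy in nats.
0.5862 nats

The binary entropy function is:
H(p) = -p log(p) - (1-p) log(1-p)

H(0.273) = -0.273 × log_e(0.273) - 0.727 × log_e(0.727)
H(0.273) = 0.5862 nats

Note: Binary entropy is maximized at p=0.5 (H=1 bit) and minimized at p=0 or p=1 (H=0).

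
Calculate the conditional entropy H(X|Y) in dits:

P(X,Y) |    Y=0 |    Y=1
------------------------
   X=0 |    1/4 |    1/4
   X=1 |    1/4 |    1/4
0.3010 dits

Using the chain rule: H(X|Y) = H(X,Y) - H(Y)

First, compute H(X,Y) = 0.6021 dits

Marginal P(Y) = (1/2, 1/2)
H(Y) = 0.3010 dits

H(X|Y) = H(X,Y) - H(Y) = 0.6021 - 0.3010 = 0.3010 dits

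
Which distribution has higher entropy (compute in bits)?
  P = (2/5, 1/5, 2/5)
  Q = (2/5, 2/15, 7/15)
P

Computing entropies in bits:
H(P) = 1.5219
H(Q) = 1.4295

Distribution P has higher entropy.

Intuition: The distribution closer to uniform (more spread out) has higher entropy.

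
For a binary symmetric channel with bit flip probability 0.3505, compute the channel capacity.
0.0655 bits

For a binary symmetric channel (BSC) with error probability p:
Capacity C = 1 - H(p) bits per symbol

where H(p) = -p log₂(p) - (1-p) log₂(1-p) is the binary entropy function.

H(0.3505) = 0.9345 bits
C = 1 - 0.9345 = 0.0655 bits per symbol

This means we can reliably transmit up to 0.0655 bits of information per channel use.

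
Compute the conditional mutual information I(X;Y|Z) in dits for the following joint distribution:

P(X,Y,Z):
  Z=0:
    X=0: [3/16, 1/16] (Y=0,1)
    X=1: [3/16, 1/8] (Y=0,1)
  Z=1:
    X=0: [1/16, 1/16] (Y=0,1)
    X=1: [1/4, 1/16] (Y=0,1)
0.0112 dits

Conditional mutual information: I(X;Y|Z) = H(X|Z) + H(Y|Z) - H(X,Y|Z)

H(Z) = 0.2976
H(X,Z) = 0.5791 → H(X|Z) = 0.2815
H(Y,Z) = 0.5668 → H(Y|Z) = 0.2692
H(X,Y,Z) = 0.8371 → H(X,Y|Z) = 0.5394

I(X;Y|Z) = 0.2815 + 0.2692 - 0.5394 = 0.0112 dits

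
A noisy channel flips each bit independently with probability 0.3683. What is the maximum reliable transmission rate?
0.0506 bits

For a binary symmetric channel (BSC) with error probability p:
Capacity C = 1 - H(p) bits per symbol

where H(p) = -p log₂(p) - (1-p) log₂(1-p) is the binary entropy function.

H(0.3683) = 0.9494 bits
C = 1 - 0.9494 = 0.0506 bits per symbol

This means we can reliably transmit up to 0.0506 bits of information per channel use.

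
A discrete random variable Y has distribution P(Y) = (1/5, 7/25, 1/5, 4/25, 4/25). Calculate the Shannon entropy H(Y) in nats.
1.5866 nats

Shannon entropy is H(X) = -Σ p(x) log p(x).

For P = (1/5, 7/25, 1/5, 4/25, 4/25):
H = -1/5 × log_e(1/5) -7/25 × log_e(7/25) -1/5 × log_e(1/5) -4/25 × log_e(4/25) -4/25 × log_e(4/25)
H = 1.5866 nats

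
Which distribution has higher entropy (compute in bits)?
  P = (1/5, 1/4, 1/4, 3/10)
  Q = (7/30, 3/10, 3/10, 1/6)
P

Computing entropies in bits:
H(P) = 1.9855
H(Q) = 1.9629

Distribution P has higher entropy.

Intuition: The distribution closer to uniform (more spread out) has higher entropy.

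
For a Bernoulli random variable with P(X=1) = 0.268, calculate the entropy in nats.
0.5813 nats

The binary entropy function is:
H(p) = -p log(p) - (1-p) log(1-p)

H(0.268) = -0.268 × log_e(0.268) - 0.732 × log_e(0.732)
H(0.268) = 0.5813 nats

Note: Binary entropy is maximized at p=0.5 (H=1 bit) and minimized at p=0 or p=1 (H=0).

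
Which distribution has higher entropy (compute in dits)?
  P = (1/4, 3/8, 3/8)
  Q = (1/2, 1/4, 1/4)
P

Computing entropies in dits:
H(P) = 0.4700
H(Q) = 0.4515

Distribution P has higher entropy.

Intuition: The distribution closer to uniform (more spread out) has higher entropy.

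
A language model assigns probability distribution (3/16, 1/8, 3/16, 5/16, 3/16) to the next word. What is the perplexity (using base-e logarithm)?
4.7828

Perplexity is e^H (or exp(H) for natural log).

First, H = -Σ p log p = 1.5650 nats
Perplexity = e^1.5650 = 4.7828

Interpretation: The model's uncertainty is equivalent to choosing uniformly among 4.8 options.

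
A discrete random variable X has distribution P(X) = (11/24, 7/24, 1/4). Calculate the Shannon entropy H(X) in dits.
0.4619 dits

Shannon entropy is H(X) = -Σ p(x) log p(x).

For P = (11/24, 7/24, 1/4):
H = -11/24 × log_10(11/24) -7/24 × log_10(7/24) -1/4 × log_10(1/4)
H = 0.4619 dits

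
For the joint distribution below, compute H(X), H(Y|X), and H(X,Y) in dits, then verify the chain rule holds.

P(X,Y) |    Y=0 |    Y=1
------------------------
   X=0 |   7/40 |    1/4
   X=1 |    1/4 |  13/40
H(X,Y) = 0.5921, H(X) = 0.2961, H(Y|X) = 0.2960 (all in dits)

Chain rule: H(X,Y) = H(X) + H(Y|X)

Left side — joint entropy directly:
H(X,Y) = -Σ p(x,y) log p(x,y) = 0.5921 dits

Right side — compute H(Y|X) from the conditional distributions:
P(X) = (17/40, 23/40), so H(X) = 0.2961 dits
H(Y|X) = Σ_x P(X=x) · H(Y|X=x):
  P(Y|X=0) = (7/17, 10/17), H(Y|X=0) = 0.2942, weight P(X=0) = 17/40
  P(Y|X=1) = (10/23, 13/23), H(Y|X=1) = 0.2973, weight P(X=1) = 23/40
H(Y|X) = 0.2960 dits

H(X) + H(Y|X) = 0.2961 + 0.2960 = 0.5921 dits

Both sides equal 0.5921 dits. ✓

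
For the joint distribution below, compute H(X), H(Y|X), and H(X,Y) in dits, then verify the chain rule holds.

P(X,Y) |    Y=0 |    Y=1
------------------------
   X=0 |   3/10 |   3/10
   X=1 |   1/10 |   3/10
H(X,Y) = 0.5706, H(X) = 0.2923, H(Y|X) = 0.2783 (all in dits)

Chain rule: H(X,Y) = H(X) + H(Y|X)

Left side — joint entropy directly:
H(X,Y) = -Σ p(x,y) log p(x,y) = 0.5706 dits

Right side — compute H(Y|X) from the conditional distributions:
P(X) = (3/5, 2/5), so H(X) = 0.2923 dits
H(Y|X) = Σ_x P(X=x) · H(Y|X=x):
  P(Y|X=0) = (1/2, 1/2), H(Y|X=0) = 0.3010, weight P(X=0) = 3/5
  P(Y|X=1) = (1/4, 3/4), H(Y|X=1) = 0.2442, weight P(X=1) = 2/5
H(Y|X) = 0.2783 dits

H(X) + H(Y|X) = 0.2923 + 0.2783 = 0.5706 dits

Both sides equal 0.5706 dits. ✓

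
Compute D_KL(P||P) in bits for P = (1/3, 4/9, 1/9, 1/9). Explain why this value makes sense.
0.0000 bits

KL divergence satisfies the Gibbs inequality: D_KL(P||Q) ≥ 0 for all distributions P, Q.

D_KL(P||Q) = Σ p(x) log(p(x)/q(x))
Each term is p(x) × log_2(p(x)/p(x)) = p(x) × log_2(1) = 0, so the sum is 0.
D_KL(P||Q) = 0.0000 bits

When P = Q, the KL divergence is exactly 0, as there is no 'divergence' between identical distributions.

This non-negativity is a fundamental property: relative entropy cannot be negative because it measures how different Q is from P.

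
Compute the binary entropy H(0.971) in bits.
0.1894 bits

The binary entropy function is:
H(p) = -p log(p) - (1-p) log(1-p)

H(0.971) = -0.971 × log_2(0.971) - 0.029 × log_2(0.029)
H(0.971) = 0.1894 bits

Note: Binary entropy is maximized at p=0.5 (H=1 bit) and minimized at p=0 or p=1 (H=0).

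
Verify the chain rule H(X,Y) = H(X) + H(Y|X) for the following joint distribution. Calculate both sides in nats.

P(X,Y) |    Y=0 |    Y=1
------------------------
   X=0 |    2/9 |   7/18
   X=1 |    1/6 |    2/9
H(X,Y) = 1.3344, H(X) = 0.6682, H(Y|X) = 0.6661 (all in nats)

Chain rule: H(X,Y) = H(X) + H(Y|X)

Left side — joint entropy directly:
H(X,Y) = -Σ p(x,y) log p(x,y) = 1.3344 nats

Right side — compute H(Y|X) from the conditional distributions:
P(X) = (11/18, 7/18), so H(X) = 0.6682 nats
H(Y|X) = Σ_x P(X=x) · H(Y|X=x):
  P(Y|X=0) = (4/11, 7/11), H(Y|X=0) = 0.6555, weight P(X=0) = 11/18
  P(Y|X=1) = (3/7, 4/7), H(Y|X=1) = 0.6829, weight P(X=1) = 7/18
H(Y|X) = 0.6661 nats

H(X) + H(Y|X) = 0.6682 + 0.6661 = 1.3344 nats

Both sides equal 1.3344 nats. ✓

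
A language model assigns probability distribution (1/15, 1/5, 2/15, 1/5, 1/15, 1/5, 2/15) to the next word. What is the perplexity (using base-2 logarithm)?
6.4498

Perplexity is 2^H (or exp(H) for natural log).

First, H = -Σ p log p = 2.6892 bits
Perplexity = 2^2.6892 = 6.4498

Interpretation: The model's uncertainty is equivalent to choosing uniformly among 6.4 options.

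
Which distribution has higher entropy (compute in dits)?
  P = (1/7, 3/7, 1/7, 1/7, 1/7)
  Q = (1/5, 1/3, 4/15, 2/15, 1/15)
Q

Computing entropies in dits:
H(P) = 0.6406
H(Q) = 0.6470

Distribution Q has higher entropy.

Intuition: The distribution closer to uniform (more spread out) has higher entropy.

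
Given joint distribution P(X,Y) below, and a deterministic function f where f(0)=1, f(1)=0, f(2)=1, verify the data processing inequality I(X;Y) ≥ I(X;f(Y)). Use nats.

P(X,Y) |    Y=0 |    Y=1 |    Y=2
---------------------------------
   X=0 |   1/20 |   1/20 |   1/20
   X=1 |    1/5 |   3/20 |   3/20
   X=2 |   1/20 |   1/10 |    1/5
I(X;Y) = 0.0452, I(X;f(Y)) = 0.0006, inequality holds: 0.0452 ≥ 0.0006

Data Processing Inequality: For any Markov chain X → Y → Z, we have I(X;Y) ≥ I(X;Z).

Here Z = f(Y) is a deterministic function of Y, forming X → Y → Z.

Original I(X;Y) = 0.0452 nats

After applying f:
P(X,Z) where Z=f(Y):
- P(X,Z=0) = P(X,Y=1)
- P(X,Z=1) = P(X,Y=0) + P(X,Y=2)

I(X;Z) = I(X;f(Y)) = 0.0006 nats

Verification: 0.0452 ≥ 0.0006 ✓

Information cannot be created by processing; the function f can only lose information about X.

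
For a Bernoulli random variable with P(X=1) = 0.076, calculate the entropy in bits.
0.3879 bits

The binary entropy function is:
H(p) = -p log(p) - (1-p) log(1-p)

H(0.076) = -0.076 × log_2(0.076) - 0.924 × log_2(0.924)
H(0.076) = 0.3879 bits

Note: Binary entropy is maximized at p=0.5 (H=1 bit) and minimized at p=0 or p=1 (H=0).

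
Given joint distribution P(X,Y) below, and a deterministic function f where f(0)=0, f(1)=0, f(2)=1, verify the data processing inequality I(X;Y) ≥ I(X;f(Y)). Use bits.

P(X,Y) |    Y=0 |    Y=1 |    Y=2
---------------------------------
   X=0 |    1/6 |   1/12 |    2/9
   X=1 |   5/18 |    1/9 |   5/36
I(X;Y) = 0.0349, I(X;f(Y)) = 0.0337, inequality holds: 0.0349 ≥ 0.0337

Data Processing Inequality: For any Markov chain X → Y → Z, we have I(X;Y) ≥ I(X;Z).

Here Z = f(Y) is a deterministic function of Y, forming X → Y → Z.

Original I(X;Y) = 0.0349 bits

After applying f:
P(X,Z) where Z=f(Y):
- P(X,Z=0) = P(X,Y=0) + P(X,Y=1)
- P(X,Z=1) = P(X,Y=2)

I(X;Z) = I(X;f(Y)) = 0.0337 bits

Verification: 0.0349 ≥ 0.0337 ✓

Information cannot be created by processing; the function f can only lose information about X.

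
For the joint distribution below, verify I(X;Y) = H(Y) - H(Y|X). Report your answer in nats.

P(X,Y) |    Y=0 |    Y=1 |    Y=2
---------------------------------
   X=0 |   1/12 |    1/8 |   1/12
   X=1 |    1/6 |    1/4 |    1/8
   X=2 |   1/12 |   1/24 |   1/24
I(X;Y) = 0.0165 nats

Mutual information has multiple equivalent forms:
- I(X;Y) = H(X) - H(X|Y)
- I(X;Y) = H(Y) - H(Y|X)
- I(X;Y) = H(X) + H(Y) - H(X,Y)

Computing all quantities:
H(X) = 0.9901, H(Y) = 1.0776, H(X,Y) = 2.0511
H(X|Y) = 0.9736, H(Y|X) = 1.0610

Verification:
H(X) - H(X|Y) = 0.9901 - 0.9736 = 0.0165
H(Y) - H(Y|X) = 1.0776 - 1.0610 = 0.0165
H(X) + H(Y) - H(X,Y) = 0.9901 + 1.0776 - 2.0511 = 0.0165

All forms give I(X;Y) = 0.0165 nats. ✓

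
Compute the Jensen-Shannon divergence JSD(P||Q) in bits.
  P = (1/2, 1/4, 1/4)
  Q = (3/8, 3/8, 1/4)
0.0155 bits

Jensen-Shannon divergence is:
JSD(P||Q) = 0.5 × D_KL(P||M) + 0.5 × D_KL(Q||M)
where M = 0.5 × (P + Q) is the mixture distribution.

M = 0.5 × (1/2, 1/4, 1/4) + 0.5 × (3/8, 3/8, 1/4) = (7/16, 5/16, 1/4)

D_KL(P||M) = 0.0158 bits
D_KL(Q||M) = 0.0152 bits

JSD(P||Q) = 0.5 × 0.0158 + 0.5 × 0.0152 = 0.0155 bits

Unlike KL divergence, JSD is symmetric and bounded: 0 ≤ JSD ≤ log(2).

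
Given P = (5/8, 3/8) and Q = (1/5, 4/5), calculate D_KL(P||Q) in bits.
0.6175 bits

KL divergence: D_KL(P||Q) = Σ p(x) log(p(x)/q(x))

Computing term by term:
  x=0: 5/8 × log_2[(5/8)/(1/5)] = 5/8 × 1.6439 = 1.0274
  x=1: 3/8 × log_2[(3/8)/(4/5)] = 3/8 × -1.0931 = -0.4099

D_KL(P||Q) = 0.6175 bits

Note: KL divergence is always non-negative and equals 0 iff P = Q.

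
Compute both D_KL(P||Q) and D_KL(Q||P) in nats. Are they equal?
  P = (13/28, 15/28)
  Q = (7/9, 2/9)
D_KL(P||Q) = 0.2318, D_KL(Q||P) = 0.2057

KL divergence is not symmetric: D_KL(P||Q) ≠ D_KL(Q||P) in general.

D_KL(P||Q) = 0.2318 nats
D_KL(Q||P) = 0.2057 nats

No, they are not equal!

This asymmetry is why KL divergence is not a true distance metric.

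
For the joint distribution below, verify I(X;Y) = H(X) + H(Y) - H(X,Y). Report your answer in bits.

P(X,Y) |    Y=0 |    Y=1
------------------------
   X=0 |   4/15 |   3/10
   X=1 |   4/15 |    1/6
I(X;Y) = 0.0150 bits

Mutual information has multiple equivalent forms:
- I(X;Y) = H(X) - H(X|Y)
- I(X;Y) = H(Y) - H(Y|X)
- I(X;Y) = H(X) + H(Y) - H(X,Y)

Computing all quantities:
H(X) = 0.9871, H(Y) = 0.9968, H(X,Y) = 1.9689
H(X|Y) = 0.9721, H(Y|X) = 0.9818

Verification:
H(X) - H(X|Y) = 0.9871 - 0.9721 = 0.0150
H(Y) - H(Y|X) = 0.9968 - 0.9818 = 0.0150
H(X) + H(Y) - H(X,Y) = 0.9871 + 0.9968 - 1.9689 = 0.0150

All forms give I(X;Y) = 0.0150 bits. ✓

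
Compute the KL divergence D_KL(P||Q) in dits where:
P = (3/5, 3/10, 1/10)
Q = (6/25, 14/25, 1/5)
0.1273 dits

KL divergence: D_KL(P||Q) = Σ p(x) log(p(x)/q(x))

Computing term by term:
  x=0: 3/5 × log_10[(3/5)/(6/25)] = 3/5 × 0.3979 = 0.2388
  x=1: 3/10 × log_10[(3/10)/(14/25)] = 3/10 × -0.2711 = -0.0813
  x=2: 1/10 × log_10[(1/10)/(1/5)] = 1/10 × -0.3010 = -0.0301

D_KL(P||Q) = 0.1273 dits

Note: KL divergence is always non-negative and equals 0 iff P = Q.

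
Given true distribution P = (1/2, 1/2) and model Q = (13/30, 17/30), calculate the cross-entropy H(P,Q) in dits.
0.3049 dits

Cross-entropy: H(P,Q) = -Σ p(x) log q(x)

Alternatively: H(P,Q) = H(P) + D_KL(P||Q)
H(P) = 0.3010 dits
D_KL(P||Q) = 0.0039 dits

H(P,Q) = 0.3010 + 0.0039 = 0.3049 dits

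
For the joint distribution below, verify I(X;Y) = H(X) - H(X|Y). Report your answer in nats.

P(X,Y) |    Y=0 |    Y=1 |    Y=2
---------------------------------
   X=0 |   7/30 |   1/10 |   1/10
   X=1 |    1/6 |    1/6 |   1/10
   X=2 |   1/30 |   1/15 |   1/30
I(X;Y) = 0.0267 nats

Mutual information has multiple equivalent forms:
- I(X;Y) = H(X) - H(X|Y)
- I(X;Y) = H(Y) - H(Y|X)
- I(X;Y) = H(X) + H(Y) - H(X,Y)

Computing all quantities:
H(X) = 0.9934, H(Y) = 1.0681, H(X,Y) = 2.0349
H(X|Y) = 0.9667, H(Y|X) = 1.0415

Verification:
H(X) - H(X|Y) = 0.9934 - 0.9667 = 0.0267
H(Y) - H(Y|X) = 1.0681 - 1.0415 = 0.0267
H(X) + H(Y) - H(X,Y) = 0.9934 + 1.0681 - 2.0349 = 0.0267

All forms give I(X;Y) = 0.0267 nats. ✓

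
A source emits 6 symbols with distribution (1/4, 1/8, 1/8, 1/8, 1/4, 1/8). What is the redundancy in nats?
0.0589 nats

Redundancy measures how far a source is from maximum entropy:
R = H_max - H(X)

Maximum entropy for 6 symbols: H_max = log_e(6) = 1.7918 nats
Actual entropy: H(X) = 1.7329 nats
Redundancy: R = 1.7918 - 1.7329 = 0.0589 nats

This redundancy represents potential for compression: the source could be compressed by 0.0589 nats per symbol.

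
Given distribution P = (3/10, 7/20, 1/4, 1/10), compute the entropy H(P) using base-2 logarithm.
1.8834 bits

Shannon entropy is H(X) = -Σ p(x) log p(x).

For P = (3/10, 7/20, 1/4, 1/10):
H = -3/10 × log_2(3/10) -7/20 × log_2(7/20) -1/4 × log_2(1/4) -1/10 × log_2(1/10)
H = 1.8834 bits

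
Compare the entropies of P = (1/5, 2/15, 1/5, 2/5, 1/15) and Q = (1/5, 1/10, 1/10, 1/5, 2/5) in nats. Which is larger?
Q

Computing entropies in nats:
H(P) = 1.4595
H(Q) = 1.4708

Distribution Q has higher entropy.

Intuition: The distribution closer to uniform (more spread out) has higher entropy.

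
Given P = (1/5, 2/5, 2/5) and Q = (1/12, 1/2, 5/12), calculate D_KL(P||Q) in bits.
0.1003 bits

KL divergence: D_KL(P||Q) = Σ p(x) log(p(x)/q(x))

Computing term by term:
  x=0: 1/5 × log_2[(1/5)/(1/12)] = 1/5 × 1.2630 = 0.2526
  x=1: 2/5 × log_2[(2/5)/(1/2)] = 2/5 × -0.3219 = -0.1288
  x=2: 2/5 × log_2[(2/5)/(5/12)] = 2/5 × -0.0589 = -0.0236

D_KL(P||Q) = 0.1003 bits

Note: KL divergence is always non-negative and equals 0 iff P = Q.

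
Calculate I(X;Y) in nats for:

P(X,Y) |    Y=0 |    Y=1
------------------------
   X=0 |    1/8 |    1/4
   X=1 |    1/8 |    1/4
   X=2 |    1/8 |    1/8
0.0109 nats

Mutual information: I(X;Y) = H(X) + H(Y) - H(X,Y)

Marginals:
P(X) = (3/8, 3/8, 1/4), H(X) = 1.0822 nats
P(Y) = (3/8, 5/8), H(Y) = 0.6616 nats

Joint entropy: H(X,Y) = 1.7329 nats

I(X;Y) = 1.0822 + 0.6616 - 1.7329 = 0.0109 nats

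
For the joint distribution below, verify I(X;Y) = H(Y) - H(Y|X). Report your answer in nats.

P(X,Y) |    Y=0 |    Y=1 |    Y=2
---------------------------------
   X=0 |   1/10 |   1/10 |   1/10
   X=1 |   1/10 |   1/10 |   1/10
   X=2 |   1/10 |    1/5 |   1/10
I(X;Y) = 0.0138 nats

Mutual information has multiple equivalent forms:
- I(X;Y) = H(X) - H(X|Y)
- I(X;Y) = H(Y) - H(Y|X)
- I(X;Y) = H(X) + H(Y) - H(X,Y)

Computing all quantities:
H(X) = 1.0889, H(Y) = 1.0889, H(X,Y) = 2.1640
H(X|Y) = 1.0751, H(Y|X) = 1.0751

Verification:
H(X) - H(X|Y) = 1.0889 - 1.0751 = 0.0138
H(Y) - H(Y|X) = 1.0889 - 1.0751 = 0.0138
H(X) + H(Y) - H(X,Y) = 1.0889 + 1.0889 - 2.1640 = 0.0138

All forms give I(X;Y) = 0.0138 nats. ✓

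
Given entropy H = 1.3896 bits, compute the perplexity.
2.6201

Perplexity is 2^H (or exp(H) for natural log).

H = 1.3896 bits
Perplexity = 2^1.3896 = 2.6201

Interpretation: The model's uncertainty is equivalent to choosing uniformly among 2.6 options.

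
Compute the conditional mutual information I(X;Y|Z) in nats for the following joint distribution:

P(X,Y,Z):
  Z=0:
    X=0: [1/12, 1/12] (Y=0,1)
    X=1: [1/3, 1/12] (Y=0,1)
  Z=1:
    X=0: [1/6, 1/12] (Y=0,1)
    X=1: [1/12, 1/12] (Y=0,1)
0.0307 nats

Conditional mutual information: I(X;Y|Z) = H(X|Z) + H(Y|Z) - H(X,Y|Z)

H(Z) = 0.6792
H(X,Z) = 1.3086 → H(X|Z) = 0.6294
H(Y,Z) = 1.3086 → H(Y|Z) = 0.6294
H(X,Y,Z) = 1.9073 → H(X,Y|Z) = 1.2281

I(X;Y|Z) = 0.6294 + 0.6294 - 1.2281 = 0.0307 nats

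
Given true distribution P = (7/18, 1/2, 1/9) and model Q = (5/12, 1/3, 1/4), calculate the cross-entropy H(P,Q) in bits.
1.5059 bits

Cross-entropy: H(P,Q) = -Σ p(x) log q(x)

Alternatively: H(P,Q) = H(P) + D_KL(P||Q)
H(P) = 1.3821 bits
D_KL(P||Q) = 0.1238 bits

H(P,Q) = 1.3821 + 0.1238 = 1.5059 bits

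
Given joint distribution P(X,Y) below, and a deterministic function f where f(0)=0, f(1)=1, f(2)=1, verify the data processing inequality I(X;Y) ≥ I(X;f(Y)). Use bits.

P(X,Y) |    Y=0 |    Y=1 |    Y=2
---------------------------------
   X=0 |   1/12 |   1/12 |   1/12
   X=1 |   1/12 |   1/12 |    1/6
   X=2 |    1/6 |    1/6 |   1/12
I(X;Y) = 0.0546, I(X;f(Y)) = 0.0137, inequality holds: 0.0546 ≥ 0.0137

Data Processing Inequality: For any Markov chain X → Y → Z, we have I(X;Y) ≥ I(X;Z).

Here Z = f(Y) is a deterministic function of Y, forming X → Y → Z.

Original I(X;Y) = 0.0546 bits

After applying f:
P(X,Z) where Z=f(Y):
- P(X,Z=0) = P(X,Y=0)
- P(X,Z=1) = P(X,Y=1) + P(X,Y=2)

I(X;Z) = I(X;f(Y)) = 0.0137 bits

Verification: 0.0546 ≥ 0.0137 ✓

Information cannot be created by processing; the function f can only lose information about X.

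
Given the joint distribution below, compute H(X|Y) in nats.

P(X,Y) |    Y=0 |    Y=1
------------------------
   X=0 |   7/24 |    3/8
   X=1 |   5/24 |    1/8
0.6208 nats

Using the chain rule: H(X|Y) = H(X,Y) - H(Y)

First, compute H(X,Y) = 1.3139 nats

Marginal P(Y) = (1/2, 1/2)
H(Y) = 0.6931 nats

H(X|Y) = H(X,Y) - H(Y) = 1.3139 - 0.6931 = 0.6208 nats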